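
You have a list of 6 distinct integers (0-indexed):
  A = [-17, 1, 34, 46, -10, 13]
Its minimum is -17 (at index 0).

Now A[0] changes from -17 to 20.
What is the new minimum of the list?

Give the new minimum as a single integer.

Old min = -17 (at index 0)
Change: A[0] -17 -> 20
Changed element WAS the min. Need to check: is 20 still <= all others?
  Min of remaining elements: -10
  New min = min(20, -10) = -10

Answer: -10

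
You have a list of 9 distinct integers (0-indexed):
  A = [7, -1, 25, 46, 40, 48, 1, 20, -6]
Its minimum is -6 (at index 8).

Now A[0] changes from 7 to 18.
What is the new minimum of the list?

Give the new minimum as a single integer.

Old min = -6 (at index 8)
Change: A[0] 7 -> 18
Changed element was NOT the old min.
  New min = min(old_min, new_val) = min(-6, 18) = -6

Answer: -6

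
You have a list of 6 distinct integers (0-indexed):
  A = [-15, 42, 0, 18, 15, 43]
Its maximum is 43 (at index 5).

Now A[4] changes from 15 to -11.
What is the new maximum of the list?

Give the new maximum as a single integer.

Old max = 43 (at index 5)
Change: A[4] 15 -> -11
Changed element was NOT the old max.
  New max = max(old_max, new_val) = max(43, -11) = 43

Answer: 43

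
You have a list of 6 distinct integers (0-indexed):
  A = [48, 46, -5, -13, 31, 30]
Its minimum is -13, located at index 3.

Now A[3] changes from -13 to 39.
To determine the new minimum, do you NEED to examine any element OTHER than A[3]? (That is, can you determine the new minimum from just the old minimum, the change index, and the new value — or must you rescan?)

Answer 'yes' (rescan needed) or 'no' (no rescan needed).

Answer: yes

Derivation:
Old min = -13 at index 3
Change at index 3: -13 -> 39
Index 3 WAS the min and new value 39 > old min -13. Must rescan other elements to find the new min.
Needs rescan: yes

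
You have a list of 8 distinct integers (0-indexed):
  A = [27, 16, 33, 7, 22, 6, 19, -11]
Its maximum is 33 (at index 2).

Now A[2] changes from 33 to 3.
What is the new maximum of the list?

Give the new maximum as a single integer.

Answer: 27

Derivation:
Old max = 33 (at index 2)
Change: A[2] 33 -> 3
Changed element WAS the max -> may need rescan.
  Max of remaining elements: 27
  New max = max(3, 27) = 27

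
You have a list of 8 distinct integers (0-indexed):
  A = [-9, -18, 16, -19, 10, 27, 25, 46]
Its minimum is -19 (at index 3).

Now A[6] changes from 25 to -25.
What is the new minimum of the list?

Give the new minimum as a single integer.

Old min = -19 (at index 3)
Change: A[6] 25 -> -25
Changed element was NOT the old min.
  New min = min(old_min, new_val) = min(-19, -25) = -25

Answer: -25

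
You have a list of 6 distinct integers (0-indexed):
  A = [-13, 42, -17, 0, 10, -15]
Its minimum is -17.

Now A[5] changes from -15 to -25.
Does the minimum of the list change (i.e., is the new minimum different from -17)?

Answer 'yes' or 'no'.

Answer: yes

Derivation:
Old min = -17
Change: A[5] -15 -> -25
Changed element was NOT the min; min changes only if -25 < -17.
New min = -25; changed? yes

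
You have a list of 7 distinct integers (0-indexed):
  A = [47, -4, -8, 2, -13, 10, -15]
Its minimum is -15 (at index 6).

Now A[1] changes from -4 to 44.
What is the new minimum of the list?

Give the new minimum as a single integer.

Old min = -15 (at index 6)
Change: A[1] -4 -> 44
Changed element was NOT the old min.
  New min = min(old_min, new_val) = min(-15, 44) = -15

Answer: -15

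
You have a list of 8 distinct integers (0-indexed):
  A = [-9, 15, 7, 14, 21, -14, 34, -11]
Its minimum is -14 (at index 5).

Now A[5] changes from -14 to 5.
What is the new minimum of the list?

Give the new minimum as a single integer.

Old min = -14 (at index 5)
Change: A[5] -14 -> 5
Changed element WAS the min. Need to check: is 5 still <= all others?
  Min of remaining elements: -11
  New min = min(5, -11) = -11

Answer: -11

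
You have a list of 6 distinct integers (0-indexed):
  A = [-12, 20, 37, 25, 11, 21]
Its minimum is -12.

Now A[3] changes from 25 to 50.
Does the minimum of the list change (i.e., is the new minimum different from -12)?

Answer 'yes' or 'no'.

Answer: no

Derivation:
Old min = -12
Change: A[3] 25 -> 50
Changed element was NOT the min; min changes only if 50 < -12.
New min = -12; changed? no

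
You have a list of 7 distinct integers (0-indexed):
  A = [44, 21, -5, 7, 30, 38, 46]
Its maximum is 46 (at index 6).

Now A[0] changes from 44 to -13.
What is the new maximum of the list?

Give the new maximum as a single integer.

Answer: 46

Derivation:
Old max = 46 (at index 6)
Change: A[0] 44 -> -13
Changed element was NOT the old max.
  New max = max(old_max, new_val) = max(46, -13) = 46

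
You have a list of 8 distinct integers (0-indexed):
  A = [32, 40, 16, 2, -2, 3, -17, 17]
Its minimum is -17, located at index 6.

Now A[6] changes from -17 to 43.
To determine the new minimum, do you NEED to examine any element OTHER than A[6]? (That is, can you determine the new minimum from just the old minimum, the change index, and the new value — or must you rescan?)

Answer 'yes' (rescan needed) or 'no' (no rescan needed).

Answer: yes

Derivation:
Old min = -17 at index 6
Change at index 6: -17 -> 43
Index 6 WAS the min and new value 43 > old min -17. Must rescan other elements to find the new min.
Needs rescan: yes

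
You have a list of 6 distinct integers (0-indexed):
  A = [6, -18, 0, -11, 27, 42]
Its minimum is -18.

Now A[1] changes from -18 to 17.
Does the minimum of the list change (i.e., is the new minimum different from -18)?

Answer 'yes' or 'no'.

Old min = -18
Change: A[1] -18 -> 17
Changed element was the min; new min must be rechecked.
New min = -11; changed? yes

Answer: yes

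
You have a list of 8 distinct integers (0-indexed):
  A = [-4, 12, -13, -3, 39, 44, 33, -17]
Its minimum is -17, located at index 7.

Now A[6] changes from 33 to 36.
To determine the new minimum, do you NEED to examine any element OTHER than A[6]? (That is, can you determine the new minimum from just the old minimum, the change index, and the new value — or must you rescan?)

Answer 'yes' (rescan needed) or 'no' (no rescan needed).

Old min = -17 at index 7
Change at index 6: 33 -> 36
Index 6 was NOT the min. New min = min(-17, 36). No rescan of other elements needed.
Needs rescan: no

Answer: no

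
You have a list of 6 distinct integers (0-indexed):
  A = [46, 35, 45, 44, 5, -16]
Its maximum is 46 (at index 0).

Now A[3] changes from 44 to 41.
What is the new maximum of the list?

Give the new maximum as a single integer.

Old max = 46 (at index 0)
Change: A[3] 44 -> 41
Changed element was NOT the old max.
  New max = max(old_max, new_val) = max(46, 41) = 46

Answer: 46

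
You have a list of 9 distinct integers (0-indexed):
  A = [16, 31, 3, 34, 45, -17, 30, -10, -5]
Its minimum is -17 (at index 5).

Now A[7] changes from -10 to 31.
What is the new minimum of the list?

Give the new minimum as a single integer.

Old min = -17 (at index 5)
Change: A[7] -10 -> 31
Changed element was NOT the old min.
  New min = min(old_min, new_val) = min(-17, 31) = -17

Answer: -17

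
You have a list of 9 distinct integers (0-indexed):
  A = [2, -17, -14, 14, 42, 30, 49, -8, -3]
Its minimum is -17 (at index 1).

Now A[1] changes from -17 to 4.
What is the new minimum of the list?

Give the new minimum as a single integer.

Old min = -17 (at index 1)
Change: A[1] -17 -> 4
Changed element WAS the min. Need to check: is 4 still <= all others?
  Min of remaining elements: -14
  New min = min(4, -14) = -14

Answer: -14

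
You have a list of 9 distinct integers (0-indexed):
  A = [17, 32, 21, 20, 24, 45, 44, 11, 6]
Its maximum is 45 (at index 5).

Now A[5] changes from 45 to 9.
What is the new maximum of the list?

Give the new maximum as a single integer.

Old max = 45 (at index 5)
Change: A[5] 45 -> 9
Changed element WAS the max -> may need rescan.
  Max of remaining elements: 44
  New max = max(9, 44) = 44

Answer: 44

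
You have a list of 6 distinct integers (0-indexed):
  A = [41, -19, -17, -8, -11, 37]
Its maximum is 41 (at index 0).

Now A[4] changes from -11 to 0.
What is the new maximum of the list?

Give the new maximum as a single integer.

Answer: 41

Derivation:
Old max = 41 (at index 0)
Change: A[4] -11 -> 0
Changed element was NOT the old max.
  New max = max(old_max, new_val) = max(41, 0) = 41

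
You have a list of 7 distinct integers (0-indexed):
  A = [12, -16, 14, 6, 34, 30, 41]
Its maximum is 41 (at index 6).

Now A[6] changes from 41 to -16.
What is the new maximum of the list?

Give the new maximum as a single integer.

Answer: 34

Derivation:
Old max = 41 (at index 6)
Change: A[6] 41 -> -16
Changed element WAS the max -> may need rescan.
  Max of remaining elements: 34
  New max = max(-16, 34) = 34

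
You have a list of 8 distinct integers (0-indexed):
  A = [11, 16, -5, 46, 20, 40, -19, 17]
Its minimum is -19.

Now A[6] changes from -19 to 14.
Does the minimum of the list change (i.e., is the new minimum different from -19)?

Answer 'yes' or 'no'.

Old min = -19
Change: A[6] -19 -> 14
Changed element was the min; new min must be rechecked.
New min = -5; changed? yes

Answer: yes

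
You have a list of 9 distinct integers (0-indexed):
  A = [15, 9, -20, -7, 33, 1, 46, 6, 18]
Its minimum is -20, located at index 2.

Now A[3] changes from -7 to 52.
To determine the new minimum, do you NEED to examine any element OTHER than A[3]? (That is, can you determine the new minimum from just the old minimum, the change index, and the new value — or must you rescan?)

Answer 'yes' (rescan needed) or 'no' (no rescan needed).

Old min = -20 at index 2
Change at index 3: -7 -> 52
Index 3 was NOT the min. New min = min(-20, 52). No rescan of other elements needed.
Needs rescan: no

Answer: no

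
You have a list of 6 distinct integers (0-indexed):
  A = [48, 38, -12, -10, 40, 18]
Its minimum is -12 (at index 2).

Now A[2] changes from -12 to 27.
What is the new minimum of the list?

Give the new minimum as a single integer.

Old min = -12 (at index 2)
Change: A[2] -12 -> 27
Changed element WAS the min. Need to check: is 27 still <= all others?
  Min of remaining elements: -10
  New min = min(27, -10) = -10

Answer: -10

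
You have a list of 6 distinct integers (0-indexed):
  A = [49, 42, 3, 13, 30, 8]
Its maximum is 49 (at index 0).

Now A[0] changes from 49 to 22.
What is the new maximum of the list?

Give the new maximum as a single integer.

Answer: 42

Derivation:
Old max = 49 (at index 0)
Change: A[0] 49 -> 22
Changed element WAS the max -> may need rescan.
  Max of remaining elements: 42
  New max = max(22, 42) = 42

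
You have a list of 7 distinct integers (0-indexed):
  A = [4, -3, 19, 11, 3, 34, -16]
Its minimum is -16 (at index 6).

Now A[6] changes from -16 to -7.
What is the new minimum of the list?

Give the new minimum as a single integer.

Answer: -7

Derivation:
Old min = -16 (at index 6)
Change: A[6] -16 -> -7
Changed element WAS the min. Need to check: is -7 still <= all others?
  Min of remaining elements: -3
  New min = min(-7, -3) = -7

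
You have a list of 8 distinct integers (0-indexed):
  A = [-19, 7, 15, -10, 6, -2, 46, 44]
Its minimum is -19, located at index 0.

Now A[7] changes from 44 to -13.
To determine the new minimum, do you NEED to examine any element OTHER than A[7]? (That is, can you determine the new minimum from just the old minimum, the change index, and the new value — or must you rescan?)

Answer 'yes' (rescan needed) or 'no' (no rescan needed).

Old min = -19 at index 0
Change at index 7: 44 -> -13
Index 7 was NOT the min. New min = min(-19, -13). No rescan of other elements needed.
Needs rescan: no

Answer: no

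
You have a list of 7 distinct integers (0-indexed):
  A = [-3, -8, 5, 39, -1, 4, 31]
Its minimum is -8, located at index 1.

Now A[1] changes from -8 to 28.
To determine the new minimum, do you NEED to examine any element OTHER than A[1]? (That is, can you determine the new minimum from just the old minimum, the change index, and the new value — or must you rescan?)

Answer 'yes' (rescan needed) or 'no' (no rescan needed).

Answer: yes

Derivation:
Old min = -8 at index 1
Change at index 1: -8 -> 28
Index 1 WAS the min and new value 28 > old min -8. Must rescan other elements to find the new min.
Needs rescan: yes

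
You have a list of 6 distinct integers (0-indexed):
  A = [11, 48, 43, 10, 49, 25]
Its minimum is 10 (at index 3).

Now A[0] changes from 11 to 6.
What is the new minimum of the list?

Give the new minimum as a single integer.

Old min = 10 (at index 3)
Change: A[0] 11 -> 6
Changed element was NOT the old min.
  New min = min(old_min, new_val) = min(10, 6) = 6

Answer: 6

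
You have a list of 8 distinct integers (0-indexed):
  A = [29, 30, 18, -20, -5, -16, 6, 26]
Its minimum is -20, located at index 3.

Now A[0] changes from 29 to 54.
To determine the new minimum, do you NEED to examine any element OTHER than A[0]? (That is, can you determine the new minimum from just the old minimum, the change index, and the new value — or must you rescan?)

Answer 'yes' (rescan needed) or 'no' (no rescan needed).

Answer: no

Derivation:
Old min = -20 at index 3
Change at index 0: 29 -> 54
Index 0 was NOT the min. New min = min(-20, 54). No rescan of other elements needed.
Needs rescan: no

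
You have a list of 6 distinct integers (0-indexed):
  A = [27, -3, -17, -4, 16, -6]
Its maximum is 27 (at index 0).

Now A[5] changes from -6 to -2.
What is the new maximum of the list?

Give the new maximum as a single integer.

Answer: 27

Derivation:
Old max = 27 (at index 0)
Change: A[5] -6 -> -2
Changed element was NOT the old max.
  New max = max(old_max, new_val) = max(27, -2) = 27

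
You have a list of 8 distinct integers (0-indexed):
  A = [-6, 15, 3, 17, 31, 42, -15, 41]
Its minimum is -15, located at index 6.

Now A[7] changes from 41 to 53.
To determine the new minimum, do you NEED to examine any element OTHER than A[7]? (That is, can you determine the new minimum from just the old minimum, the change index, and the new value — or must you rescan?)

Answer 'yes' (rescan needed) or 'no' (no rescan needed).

Answer: no

Derivation:
Old min = -15 at index 6
Change at index 7: 41 -> 53
Index 7 was NOT the min. New min = min(-15, 53). No rescan of other elements needed.
Needs rescan: no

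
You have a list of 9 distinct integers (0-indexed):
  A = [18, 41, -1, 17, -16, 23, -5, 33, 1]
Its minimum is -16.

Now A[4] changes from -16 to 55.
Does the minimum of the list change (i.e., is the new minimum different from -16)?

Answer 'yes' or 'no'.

Answer: yes

Derivation:
Old min = -16
Change: A[4] -16 -> 55
Changed element was the min; new min must be rechecked.
New min = -5; changed? yes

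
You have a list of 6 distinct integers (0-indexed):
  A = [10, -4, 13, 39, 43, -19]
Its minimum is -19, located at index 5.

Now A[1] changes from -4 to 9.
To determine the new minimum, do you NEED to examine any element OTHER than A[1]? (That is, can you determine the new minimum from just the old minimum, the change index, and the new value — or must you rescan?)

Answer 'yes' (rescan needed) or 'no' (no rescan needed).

Old min = -19 at index 5
Change at index 1: -4 -> 9
Index 1 was NOT the min. New min = min(-19, 9). No rescan of other elements needed.
Needs rescan: no

Answer: no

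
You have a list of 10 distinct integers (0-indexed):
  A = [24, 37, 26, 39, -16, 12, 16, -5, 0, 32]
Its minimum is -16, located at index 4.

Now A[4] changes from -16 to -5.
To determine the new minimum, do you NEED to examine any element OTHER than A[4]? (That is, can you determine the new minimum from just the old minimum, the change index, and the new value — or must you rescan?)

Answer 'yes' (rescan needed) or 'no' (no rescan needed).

Answer: yes

Derivation:
Old min = -16 at index 4
Change at index 4: -16 -> -5
Index 4 WAS the min and new value -5 > old min -16. Must rescan other elements to find the new min.
Needs rescan: yes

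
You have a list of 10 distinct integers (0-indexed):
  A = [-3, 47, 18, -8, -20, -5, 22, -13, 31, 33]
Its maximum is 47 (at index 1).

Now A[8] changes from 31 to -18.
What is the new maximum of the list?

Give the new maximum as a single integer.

Answer: 47

Derivation:
Old max = 47 (at index 1)
Change: A[8] 31 -> -18
Changed element was NOT the old max.
  New max = max(old_max, new_val) = max(47, -18) = 47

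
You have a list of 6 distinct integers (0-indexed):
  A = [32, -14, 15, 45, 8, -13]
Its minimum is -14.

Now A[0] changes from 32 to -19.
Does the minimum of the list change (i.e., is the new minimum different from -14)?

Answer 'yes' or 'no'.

Answer: yes

Derivation:
Old min = -14
Change: A[0] 32 -> -19
Changed element was NOT the min; min changes only if -19 < -14.
New min = -19; changed? yes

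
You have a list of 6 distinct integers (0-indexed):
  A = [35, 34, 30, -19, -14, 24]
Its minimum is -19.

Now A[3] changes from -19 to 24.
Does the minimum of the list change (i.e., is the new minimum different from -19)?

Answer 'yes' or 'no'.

Answer: yes

Derivation:
Old min = -19
Change: A[3] -19 -> 24
Changed element was the min; new min must be rechecked.
New min = -14; changed? yes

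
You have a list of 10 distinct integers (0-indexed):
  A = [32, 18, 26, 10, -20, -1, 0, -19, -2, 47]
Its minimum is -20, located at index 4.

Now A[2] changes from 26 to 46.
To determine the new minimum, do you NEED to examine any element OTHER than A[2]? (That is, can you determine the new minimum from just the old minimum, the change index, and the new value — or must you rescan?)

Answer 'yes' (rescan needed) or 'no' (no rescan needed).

Old min = -20 at index 4
Change at index 2: 26 -> 46
Index 2 was NOT the min. New min = min(-20, 46). No rescan of other elements needed.
Needs rescan: no

Answer: no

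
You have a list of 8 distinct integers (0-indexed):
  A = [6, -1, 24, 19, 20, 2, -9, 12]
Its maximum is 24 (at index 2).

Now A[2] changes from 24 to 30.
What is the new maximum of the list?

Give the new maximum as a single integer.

Old max = 24 (at index 2)
Change: A[2] 24 -> 30
Changed element WAS the max -> may need rescan.
  Max of remaining elements: 20
  New max = max(30, 20) = 30

Answer: 30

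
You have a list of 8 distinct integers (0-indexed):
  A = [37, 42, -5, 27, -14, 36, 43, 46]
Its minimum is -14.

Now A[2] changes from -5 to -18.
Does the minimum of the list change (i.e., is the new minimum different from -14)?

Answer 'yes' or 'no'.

Old min = -14
Change: A[2] -5 -> -18
Changed element was NOT the min; min changes only if -18 < -14.
New min = -18; changed? yes

Answer: yes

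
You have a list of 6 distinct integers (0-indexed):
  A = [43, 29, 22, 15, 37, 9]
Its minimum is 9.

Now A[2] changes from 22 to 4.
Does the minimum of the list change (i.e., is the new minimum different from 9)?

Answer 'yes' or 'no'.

Old min = 9
Change: A[2] 22 -> 4
Changed element was NOT the min; min changes only if 4 < 9.
New min = 4; changed? yes

Answer: yes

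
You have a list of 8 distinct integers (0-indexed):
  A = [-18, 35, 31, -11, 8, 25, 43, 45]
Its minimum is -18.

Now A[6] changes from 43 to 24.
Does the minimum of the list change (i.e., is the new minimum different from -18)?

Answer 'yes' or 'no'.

Old min = -18
Change: A[6] 43 -> 24
Changed element was NOT the min; min changes only if 24 < -18.
New min = -18; changed? no

Answer: no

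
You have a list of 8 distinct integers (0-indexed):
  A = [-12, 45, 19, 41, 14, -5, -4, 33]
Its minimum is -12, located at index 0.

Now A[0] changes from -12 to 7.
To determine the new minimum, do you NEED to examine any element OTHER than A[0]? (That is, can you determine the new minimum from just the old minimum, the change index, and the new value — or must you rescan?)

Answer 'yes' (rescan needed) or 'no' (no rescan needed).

Old min = -12 at index 0
Change at index 0: -12 -> 7
Index 0 WAS the min and new value 7 > old min -12. Must rescan other elements to find the new min.
Needs rescan: yes

Answer: yes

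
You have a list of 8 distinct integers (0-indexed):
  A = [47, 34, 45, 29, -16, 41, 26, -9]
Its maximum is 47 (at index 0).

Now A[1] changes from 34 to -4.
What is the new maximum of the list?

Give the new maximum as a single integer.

Old max = 47 (at index 0)
Change: A[1] 34 -> -4
Changed element was NOT the old max.
  New max = max(old_max, new_val) = max(47, -4) = 47

Answer: 47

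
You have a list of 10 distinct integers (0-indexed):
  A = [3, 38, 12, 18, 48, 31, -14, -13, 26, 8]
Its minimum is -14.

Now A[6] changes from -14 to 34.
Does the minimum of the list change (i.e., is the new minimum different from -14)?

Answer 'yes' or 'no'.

Old min = -14
Change: A[6] -14 -> 34
Changed element was the min; new min must be rechecked.
New min = -13; changed? yes

Answer: yes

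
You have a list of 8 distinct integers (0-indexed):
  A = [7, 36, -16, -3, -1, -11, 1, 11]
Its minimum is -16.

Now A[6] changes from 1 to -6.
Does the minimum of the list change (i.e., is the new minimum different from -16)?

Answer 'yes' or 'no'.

Old min = -16
Change: A[6] 1 -> -6
Changed element was NOT the min; min changes only if -6 < -16.
New min = -16; changed? no

Answer: no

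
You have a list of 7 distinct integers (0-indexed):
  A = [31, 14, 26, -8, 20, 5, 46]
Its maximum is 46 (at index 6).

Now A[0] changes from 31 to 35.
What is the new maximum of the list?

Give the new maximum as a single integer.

Old max = 46 (at index 6)
Change: A[0] 31 -> 35
Changed element was NOT the old max.
  New max = max(old_max, new_val) = max(46, 35) = 46

Answer: 46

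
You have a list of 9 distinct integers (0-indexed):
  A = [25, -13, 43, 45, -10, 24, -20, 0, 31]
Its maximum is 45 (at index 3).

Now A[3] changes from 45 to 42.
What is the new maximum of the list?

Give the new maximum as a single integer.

Old max = 45 (at index 3)
Change: A[3] 45 -> 42
Changed element WAS the max -> may need rescan.
  Max of remaining elements: 43
  New max = max(42, 43) = 43

Answer: 43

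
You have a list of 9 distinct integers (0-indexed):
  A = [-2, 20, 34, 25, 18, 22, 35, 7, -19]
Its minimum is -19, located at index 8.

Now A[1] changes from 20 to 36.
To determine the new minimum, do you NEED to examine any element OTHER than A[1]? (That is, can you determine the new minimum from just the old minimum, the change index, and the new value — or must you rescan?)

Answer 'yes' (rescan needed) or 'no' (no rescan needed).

Old min = -19 at index 8
Change at index 1: 20 -> 36
Index 1 was NOT the min. New min = min(-19, 36). No rescan of other elements needed.
Needs rescan: no

Answer: no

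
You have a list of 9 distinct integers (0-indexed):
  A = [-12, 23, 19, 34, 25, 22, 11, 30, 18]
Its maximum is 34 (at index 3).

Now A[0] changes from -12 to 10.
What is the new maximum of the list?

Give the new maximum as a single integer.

Old max = 34 (at index 3)
Change: A[0] -12 -> 10
Changed element was NOT the old max.
  New max = max(old_max, new_val) = max(34, 10) = 34

Answer: 34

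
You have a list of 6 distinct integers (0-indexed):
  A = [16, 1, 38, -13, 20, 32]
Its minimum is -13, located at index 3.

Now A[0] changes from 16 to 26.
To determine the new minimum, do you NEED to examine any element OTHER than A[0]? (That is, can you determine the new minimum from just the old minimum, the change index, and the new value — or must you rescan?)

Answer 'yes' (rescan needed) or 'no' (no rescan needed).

Answer: no

Derivation:
Old min = -13 at index 3
Change at index 0: 16 -> 26
Index 0 was NOT the min. New min = min(-13, 26). No rescan of other elements needed.
Needs rescan: no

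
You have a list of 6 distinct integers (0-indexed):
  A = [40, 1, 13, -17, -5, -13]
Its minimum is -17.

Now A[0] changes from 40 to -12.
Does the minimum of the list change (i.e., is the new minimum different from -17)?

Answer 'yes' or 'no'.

Answer: no

Derivation:
Old min = -17
Change: A[0] 40 -> -12
Changed element was NOT the min; min changes only if -12 < -17.
New min = -17; changed? no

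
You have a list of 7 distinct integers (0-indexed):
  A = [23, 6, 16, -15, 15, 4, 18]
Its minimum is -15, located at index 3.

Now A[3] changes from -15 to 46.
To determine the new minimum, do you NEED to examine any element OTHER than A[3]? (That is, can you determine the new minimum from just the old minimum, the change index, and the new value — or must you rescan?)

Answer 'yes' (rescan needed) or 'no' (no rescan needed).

Old min = -15 at index 3
Change at index 3: -15 -> 46
Index 3 WAS the min and new value 46 > old min -15. Must rescan other elements to find the new min.
Needs rescan: yes

Answer: yes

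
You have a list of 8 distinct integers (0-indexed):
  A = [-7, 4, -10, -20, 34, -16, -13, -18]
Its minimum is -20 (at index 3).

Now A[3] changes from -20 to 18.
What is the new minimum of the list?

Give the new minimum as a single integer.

Old min = -20 (at index 3)
Change: A[3] -20 -> 18
Changed element WAS the min. Need to check: is 18 still <= all others?
  Min of remaining elements: -18
  New min = min(18, -18) = -18

Answer: -18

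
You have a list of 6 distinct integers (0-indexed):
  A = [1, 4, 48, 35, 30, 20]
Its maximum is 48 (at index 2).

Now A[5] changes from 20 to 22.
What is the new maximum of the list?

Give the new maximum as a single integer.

Old max = 48 (at index 2)
Change: A[5] 20 -> 22
Changed element was NOT the old max.
  New max = max(old_max, new_val) = max(48, 22) = 48

Answer: 48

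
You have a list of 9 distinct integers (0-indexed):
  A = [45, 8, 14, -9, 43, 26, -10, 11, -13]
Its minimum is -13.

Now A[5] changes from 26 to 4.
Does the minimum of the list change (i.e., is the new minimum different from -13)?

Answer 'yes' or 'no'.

Answer: no

Derivation:
Old min = -13
Change: A[5] 26 -> 4
Changed element was NOT the min; min changes only if 4 < -13.
New min = -13; changed? no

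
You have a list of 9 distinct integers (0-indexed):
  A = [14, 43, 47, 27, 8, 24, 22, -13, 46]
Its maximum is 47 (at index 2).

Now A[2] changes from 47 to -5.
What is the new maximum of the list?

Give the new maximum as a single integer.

Old max = 47 (at index 2)
Change: A[2] 47 -> -5
Changed element WAS the max -> may need rescan.
  Max of remaining elements: 46
  New max = max(-5, 46) = 46

Answer: 46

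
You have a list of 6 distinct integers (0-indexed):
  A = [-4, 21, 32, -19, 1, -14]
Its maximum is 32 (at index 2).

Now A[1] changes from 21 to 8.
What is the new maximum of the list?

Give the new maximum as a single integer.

Old max = 32 (at index 2)
Change: A[1] 21 -> 8
Changed element was NOT the old max.
  New max = max(old_max, new_val) = max(32, 8) = 32

Answer: 32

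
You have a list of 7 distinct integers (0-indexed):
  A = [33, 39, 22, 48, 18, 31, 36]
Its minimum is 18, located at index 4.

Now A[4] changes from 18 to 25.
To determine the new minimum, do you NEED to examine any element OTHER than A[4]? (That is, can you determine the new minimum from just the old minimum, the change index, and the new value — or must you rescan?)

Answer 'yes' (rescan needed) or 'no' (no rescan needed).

Old min = 18 at index 4
Change at index 4: 18 -> 25
Index 4 WAS the min and new value 25 > old min 18. Must rescan other elements to find the new min.
Needs rescan: yes

Answer: yes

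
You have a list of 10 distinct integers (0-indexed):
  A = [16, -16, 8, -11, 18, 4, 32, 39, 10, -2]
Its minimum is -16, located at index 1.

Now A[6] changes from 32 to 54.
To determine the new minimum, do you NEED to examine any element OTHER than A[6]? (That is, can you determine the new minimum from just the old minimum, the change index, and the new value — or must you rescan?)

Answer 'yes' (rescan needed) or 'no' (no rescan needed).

Answer: no

Derivation:
Old min = -16 at index 1
Change at index 6: 32 -> 54
Index 6 was NOT the min. New min = min(-16, 54). No rescan of other elements needed.
Needs rescan: no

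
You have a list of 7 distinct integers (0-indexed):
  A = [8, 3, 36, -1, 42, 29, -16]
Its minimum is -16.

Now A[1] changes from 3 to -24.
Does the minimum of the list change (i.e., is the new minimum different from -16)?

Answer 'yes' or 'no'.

Old min = -16
Change: A[1] 3 -> -24
Changed element was NOT the min; min changes only if -24 < -16.
New min = -24; changed? yes

Answer: yes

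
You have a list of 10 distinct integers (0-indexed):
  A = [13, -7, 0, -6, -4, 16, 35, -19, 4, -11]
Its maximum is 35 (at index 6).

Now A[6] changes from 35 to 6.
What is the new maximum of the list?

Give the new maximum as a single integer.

Old max = 35 (at index 6)
Change: A[6] 35 -> 6
Changed element WAS the max -> may need rescan.
  Max of remaining elements: 16
  New max = max(6, 16) = 16

Answer: 16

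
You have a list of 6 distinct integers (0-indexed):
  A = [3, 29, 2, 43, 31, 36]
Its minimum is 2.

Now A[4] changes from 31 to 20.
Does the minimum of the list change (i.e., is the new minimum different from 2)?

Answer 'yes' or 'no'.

Old min = 2
Change: A[4] 31 -> 20
Changed element was NOT the min; min changes only if 20 < 2.
New min = 2; changed? no

Answer: no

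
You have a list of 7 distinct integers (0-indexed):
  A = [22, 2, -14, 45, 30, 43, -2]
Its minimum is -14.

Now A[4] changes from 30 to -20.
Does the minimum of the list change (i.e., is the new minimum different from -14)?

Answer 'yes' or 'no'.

Old min = -14
Change: A[4] 30 -> -20
Changed element was NOT the min; min changes only if -20 < -14.
New min = -20; changed? yes

Answer: yes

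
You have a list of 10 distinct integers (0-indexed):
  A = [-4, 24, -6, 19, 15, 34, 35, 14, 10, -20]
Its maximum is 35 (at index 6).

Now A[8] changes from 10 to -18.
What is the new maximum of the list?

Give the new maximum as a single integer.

Old max = 35 (at index 6)
Change: A[8] 10 -> -18
Changed element was NOT the old max.
  New max = max(old_max, new_val) = max(35, -18) = 35

Answer: 35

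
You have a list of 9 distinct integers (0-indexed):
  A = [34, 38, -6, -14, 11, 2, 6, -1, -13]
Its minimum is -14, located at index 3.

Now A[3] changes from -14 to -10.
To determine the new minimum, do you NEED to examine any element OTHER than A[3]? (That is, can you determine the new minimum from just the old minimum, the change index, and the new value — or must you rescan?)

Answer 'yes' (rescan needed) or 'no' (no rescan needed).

Answer: yes

Derivation:
Old min = -14 at index 3
Change at index 3: -14 -> -10
Index 3 WAS the min and new value -10 > old min -14. Must rescan other elements to find the new min.
Needs rescan: yes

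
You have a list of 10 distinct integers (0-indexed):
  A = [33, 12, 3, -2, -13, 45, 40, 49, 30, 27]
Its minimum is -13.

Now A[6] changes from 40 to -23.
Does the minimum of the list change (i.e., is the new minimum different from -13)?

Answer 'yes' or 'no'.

Old min = -13
Change: A[6] 40 -> -23
Changed element was NOT the min; min changes only if -23 < -13.
New min = -23; changed? yes

Answer: yes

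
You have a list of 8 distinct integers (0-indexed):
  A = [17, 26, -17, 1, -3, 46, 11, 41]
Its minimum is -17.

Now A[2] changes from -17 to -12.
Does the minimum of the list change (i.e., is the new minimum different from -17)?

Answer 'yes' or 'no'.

Answer: yes

Derivation:
Old min = -17
Change: A[2] -17 -> -12
Changed element was the min; new min must be rechecked.
New min = -12; changed? yes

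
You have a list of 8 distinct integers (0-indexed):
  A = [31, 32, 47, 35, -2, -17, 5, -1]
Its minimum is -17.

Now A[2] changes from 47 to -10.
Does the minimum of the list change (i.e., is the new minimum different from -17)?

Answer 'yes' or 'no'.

Answer: no

Derivation:
Old min = -17
Change: A[2] 47 -> -10
Changed element was NOT the min; min changes only if -10 < -17.
New min = -17; changed? no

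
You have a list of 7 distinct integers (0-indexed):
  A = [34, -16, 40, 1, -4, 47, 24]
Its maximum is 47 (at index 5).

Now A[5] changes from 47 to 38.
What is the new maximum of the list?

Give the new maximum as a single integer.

Answer: 40

Derivation:
Old max = 47 (at index 5)
Change: A[5] 47 -> 38
Changed element WAS the max -> may need rescan.
  Max of remaining elements: 40
  New max = max(38, 40) = 40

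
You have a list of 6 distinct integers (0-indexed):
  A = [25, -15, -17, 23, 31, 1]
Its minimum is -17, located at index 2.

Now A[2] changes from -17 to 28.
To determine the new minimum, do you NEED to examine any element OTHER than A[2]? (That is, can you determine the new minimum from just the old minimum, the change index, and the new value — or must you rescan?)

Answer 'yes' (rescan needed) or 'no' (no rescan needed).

Answer: yes

Derivation:
Old min = -17 at index 2
Change at index 2: -17 -> 28
Index 2 WAS the min and new value 28 > old min -17. Must rescan other elements to find the new min.
Needs rescan: yes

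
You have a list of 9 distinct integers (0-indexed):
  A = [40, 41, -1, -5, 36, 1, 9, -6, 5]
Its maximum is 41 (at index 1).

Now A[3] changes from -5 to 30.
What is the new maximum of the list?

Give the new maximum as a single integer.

Old max = 41 (at index 1)
Change: A[3] -5 -> 30
Changed element was NOT the old max.
  New max = max(old_max, new_val) = max(41, 30) = 41

Answer: 41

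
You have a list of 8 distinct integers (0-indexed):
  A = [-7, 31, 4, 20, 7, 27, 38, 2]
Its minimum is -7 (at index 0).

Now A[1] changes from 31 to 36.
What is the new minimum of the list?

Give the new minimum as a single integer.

Old min = -7 (at index 0)
Change: A[1] 31 -> 36
Changed element was NOT the old min.
  New min = min(old_min, new_val) = min(-7, 36) = -7

Answer: -7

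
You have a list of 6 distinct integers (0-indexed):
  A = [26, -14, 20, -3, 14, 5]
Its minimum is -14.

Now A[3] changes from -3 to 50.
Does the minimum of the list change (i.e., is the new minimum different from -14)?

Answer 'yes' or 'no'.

Old min = -14
Change: A[3] -3 -> 50
Changed element was NOT the min; min changes only if 50 < -14.
New min = -14; changed? no

Answer: no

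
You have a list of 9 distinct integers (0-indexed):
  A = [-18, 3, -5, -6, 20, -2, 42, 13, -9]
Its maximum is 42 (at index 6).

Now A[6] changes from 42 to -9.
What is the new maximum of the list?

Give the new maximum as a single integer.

Answer: 20

Derivation:
Old max = 42 (at index 6)
Change: A[6] 42 -> -9
Changed element WAS the max -> may need rescan.
  Max of remaining elements: 20
  New max = max(-9, 20) = 20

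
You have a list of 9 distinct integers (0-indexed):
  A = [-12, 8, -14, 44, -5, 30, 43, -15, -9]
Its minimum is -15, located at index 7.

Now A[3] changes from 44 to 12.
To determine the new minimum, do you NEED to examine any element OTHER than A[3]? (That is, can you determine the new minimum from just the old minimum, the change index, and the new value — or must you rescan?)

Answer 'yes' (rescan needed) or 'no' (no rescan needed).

Old min = -15 at index 7
Change at index 3: 44 -> 12
Index 3 was NOT the min. New min = min(-15, 12). No rescan of other elements needed.
Needs rescan: no

Answer: no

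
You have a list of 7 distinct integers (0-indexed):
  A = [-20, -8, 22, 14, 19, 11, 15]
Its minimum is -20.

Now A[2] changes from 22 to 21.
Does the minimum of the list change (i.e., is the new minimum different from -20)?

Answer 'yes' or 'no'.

Answer: no

Derivation:
Old min = -20
Change: A[2] 22 -> 21
Changed element was NOT the min; min changes only if 21 < -20.
New min = -20; changed? no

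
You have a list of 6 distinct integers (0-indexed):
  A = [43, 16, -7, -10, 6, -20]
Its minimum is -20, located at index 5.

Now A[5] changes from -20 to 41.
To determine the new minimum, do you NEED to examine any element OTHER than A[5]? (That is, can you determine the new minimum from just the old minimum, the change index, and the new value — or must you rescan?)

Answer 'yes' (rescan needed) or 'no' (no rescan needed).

Answer: yes

Derivation:
Old min = -20 at index 5
Change at index 5: -20 -> 41
Index 5 WAS the min and new value 41 > old min -20. Must rescan other elements to find the new min.
Needs rescan: yes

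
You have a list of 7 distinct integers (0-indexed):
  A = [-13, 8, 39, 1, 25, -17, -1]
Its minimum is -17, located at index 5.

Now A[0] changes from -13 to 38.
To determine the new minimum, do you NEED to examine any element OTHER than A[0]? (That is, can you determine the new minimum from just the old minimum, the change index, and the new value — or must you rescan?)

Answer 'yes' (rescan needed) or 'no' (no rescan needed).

Answer: no

Derivation:
Old min = -17 at index 5
Change at index 0: -13 -> 38
Index 0 was NOT the min. New min = min(-17, 38). No rescan of other elements needed.
Needs rescan: no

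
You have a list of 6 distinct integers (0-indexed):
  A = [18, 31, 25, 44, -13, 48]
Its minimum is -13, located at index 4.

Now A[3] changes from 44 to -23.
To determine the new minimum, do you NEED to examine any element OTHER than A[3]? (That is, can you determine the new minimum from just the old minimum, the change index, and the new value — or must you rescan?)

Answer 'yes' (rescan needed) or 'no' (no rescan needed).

Old min = -13 at index 4
Change at index 3: 44 -> -23
Index 3 was NOT the min. New min = min(-13, -23). No rescan of other elements needed.
Needs rescan: no

Answer: no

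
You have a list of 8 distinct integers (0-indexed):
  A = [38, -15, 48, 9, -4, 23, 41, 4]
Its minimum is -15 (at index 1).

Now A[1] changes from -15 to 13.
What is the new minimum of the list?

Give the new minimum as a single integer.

Answer: -4

Derivation:
Old min = -15 (at index 1)
Change: A[1] -15 -> 13
Changed element WAS the min. Need to check: is 13 still <= all others?
  Min of remaining elements: -4
  New min = min(13, -4) = -4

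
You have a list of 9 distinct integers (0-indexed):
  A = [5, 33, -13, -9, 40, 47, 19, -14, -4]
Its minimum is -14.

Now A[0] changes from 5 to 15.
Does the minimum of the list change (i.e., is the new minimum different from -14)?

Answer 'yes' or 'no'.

Old min = -14
Change: A[0] 5 -> 15
Changed element was NOT the min; min changes only if 15 < -14.
New min = -14; changed? no

Answer: no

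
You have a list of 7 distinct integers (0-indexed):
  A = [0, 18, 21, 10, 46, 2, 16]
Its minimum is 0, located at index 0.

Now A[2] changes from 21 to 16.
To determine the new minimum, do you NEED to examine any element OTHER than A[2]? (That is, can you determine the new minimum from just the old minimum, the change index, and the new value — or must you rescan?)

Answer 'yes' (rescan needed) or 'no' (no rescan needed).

Old min = 0 at index 0
Change at index 2: 21 -> 16
Index 2 was NOT the min. New min = min(0, 16). No rescan of other elements needed.
Needs rescan: no

Answer: no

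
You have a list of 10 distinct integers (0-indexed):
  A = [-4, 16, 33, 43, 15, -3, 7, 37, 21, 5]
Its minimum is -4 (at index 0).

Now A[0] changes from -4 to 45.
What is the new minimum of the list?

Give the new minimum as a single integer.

Old min = -4 (at index 0)
Change: A[0] -4 -> 45
Changed element WAS the min. Need to check: is 45 still <= all others?
  Min of remaining elements: -3
  New min = min(45, -3) = -3

Answer: -3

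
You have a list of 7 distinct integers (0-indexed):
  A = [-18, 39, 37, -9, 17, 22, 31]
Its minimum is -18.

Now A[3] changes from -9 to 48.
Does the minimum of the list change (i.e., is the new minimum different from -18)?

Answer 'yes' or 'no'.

Old min = -18
Change: A[3] -9 -> 48
Changed element was NOT the min; min changes only if 48 < -18.
New min = -18; changed? no

Answer: no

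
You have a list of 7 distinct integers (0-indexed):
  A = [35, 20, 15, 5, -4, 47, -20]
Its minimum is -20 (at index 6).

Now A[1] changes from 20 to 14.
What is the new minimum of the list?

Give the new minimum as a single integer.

Answer: -20

Derivation:
Old min = -20 (at index 6)
Change: A[1] 20 -> 14
Changed element was NOT the old min.
  New min = min(old_min, new_val) = min(-20, 14) = -20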